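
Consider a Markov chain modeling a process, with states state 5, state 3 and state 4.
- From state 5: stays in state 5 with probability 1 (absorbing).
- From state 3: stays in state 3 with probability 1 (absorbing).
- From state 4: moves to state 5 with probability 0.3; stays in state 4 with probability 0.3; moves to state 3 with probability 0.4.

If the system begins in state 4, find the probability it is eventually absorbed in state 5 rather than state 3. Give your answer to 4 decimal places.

Let h(s) be the probability of absorption at state 5 starting from transient state s. Then h(state 5) = 1 and h(state 3) = 0. By first-step analysis:
h(state 4) = 0.3·1 + 0.4·0 + 0.3·h(state 4)
Solving: h(state 4) = 0.4286.
Starting from state 4, the probability is 0.4286.

0.4286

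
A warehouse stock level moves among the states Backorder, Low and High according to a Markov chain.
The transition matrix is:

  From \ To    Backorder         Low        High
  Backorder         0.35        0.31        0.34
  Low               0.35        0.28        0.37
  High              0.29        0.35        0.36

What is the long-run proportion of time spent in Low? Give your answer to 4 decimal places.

0.3148

Let the stationary distribution be π with π = πP and π_1 + π_2 + π_3 = 1.
π_1 = 0.35·π_1 + 0.35·π_2 + 0.29·π_3
π_2 = 0.31·π_1 + 0.28·π_2 + 0.35·π_3
Solving with the normalization constraint gives π = (0.3286, 0.3148, 0.3566).
So the stationary probability of Low is 0.3148.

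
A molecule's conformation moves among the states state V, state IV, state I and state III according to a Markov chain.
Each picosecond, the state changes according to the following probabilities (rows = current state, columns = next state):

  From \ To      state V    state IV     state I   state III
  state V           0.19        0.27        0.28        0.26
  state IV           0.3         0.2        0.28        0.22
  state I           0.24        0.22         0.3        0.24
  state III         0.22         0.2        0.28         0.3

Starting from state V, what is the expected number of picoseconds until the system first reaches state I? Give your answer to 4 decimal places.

Let t(s) be the expected number of picoseconds to first reach state I from state s, with t(state I) = 0. Conditioning on the first picosecond:
t(state V) = 1 + 0.19·t(state V) + 0.27·t(state IV) + 0.26·t(state III)
t(state IV) = 1 + 0.3·t(state V) + 0.2·t(state IV) + 0.22·t(state III)
t(state III) = 1 + 0.22·t(state V) + 0.2·t(state IV) + 0.3·t(state III)
Solving: t(state V) = 3.5714, t(state IV) = 3.5714, t(state III) = 3.5714.
Expected picoseconds from state V to state I: 3.5714.

3.5714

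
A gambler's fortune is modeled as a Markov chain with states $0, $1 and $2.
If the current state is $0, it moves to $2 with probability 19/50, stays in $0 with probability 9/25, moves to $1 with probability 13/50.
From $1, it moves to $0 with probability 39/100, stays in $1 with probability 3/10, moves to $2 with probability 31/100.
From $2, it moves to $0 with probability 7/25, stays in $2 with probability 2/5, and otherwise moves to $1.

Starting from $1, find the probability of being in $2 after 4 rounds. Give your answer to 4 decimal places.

Propagate the distribution vector 4 rounds from $1.
After 0 rounds: (0.0000, 1.0000, 0.0000)
After 1 round: (0.3900, 0.3000, 0.3100)
After 2 rounds: (0.3442, 0.2906, 0.3652)
After 3 rounds: (0.3395, 0.2935, 0.3670)
After 4 rounds: (0.3394, 0.2938, 0.3668)
P(in $2 after 4 rounds) = 0.3668

0.3668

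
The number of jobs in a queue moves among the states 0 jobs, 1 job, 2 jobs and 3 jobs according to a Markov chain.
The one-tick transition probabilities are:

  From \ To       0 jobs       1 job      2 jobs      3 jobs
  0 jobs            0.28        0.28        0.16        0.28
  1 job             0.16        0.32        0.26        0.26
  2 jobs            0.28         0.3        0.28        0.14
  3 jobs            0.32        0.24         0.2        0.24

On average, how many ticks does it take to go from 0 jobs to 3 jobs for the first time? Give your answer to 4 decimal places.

4.0999

Let t(s) be the expected number of ticks to first reach 3 jobs from state s, with t(3 jobs) = 0. Conditioning on the first tick:
t(0 jobs) = 1 + 0.28·t(0 jobs) + 0.28·t(1 job) + 0.16·t(2 jobs)
t(1 job) = 1 + 0.16·t(0 jobs) + 0.32·t(1 job) + 0.26·t(2 jobs)
t(2 jobs) = 1 + 0.28·t(0 jobs) + 0.3·t(1 job) + 0.28·t(2 jobs)
Solving: t(0 jobs) = 4.0999, t(1 job) = 4.2536, t(2 jobs) = 4.7556.
Expected ticks from 0 jobs to 3 jobs: 4.0999.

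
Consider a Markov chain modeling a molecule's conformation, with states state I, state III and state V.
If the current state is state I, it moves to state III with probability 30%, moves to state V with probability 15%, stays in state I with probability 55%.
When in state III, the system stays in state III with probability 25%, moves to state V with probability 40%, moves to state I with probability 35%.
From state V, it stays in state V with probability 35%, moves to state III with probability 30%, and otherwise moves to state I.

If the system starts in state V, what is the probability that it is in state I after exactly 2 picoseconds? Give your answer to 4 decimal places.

0.4200

Sum over the intermediate state after 1 picosecond:
P = P(state V→state I)·P(state I→state I) + P(state V→state III)·P(state III→state I) + P(state V→state V)·P(state V→state I)
  = 0.35×0.55 + 0.3×0.35 + 0.35×0.35
  = 0.1925 + 0.1050 + 0.1225 = 0.4200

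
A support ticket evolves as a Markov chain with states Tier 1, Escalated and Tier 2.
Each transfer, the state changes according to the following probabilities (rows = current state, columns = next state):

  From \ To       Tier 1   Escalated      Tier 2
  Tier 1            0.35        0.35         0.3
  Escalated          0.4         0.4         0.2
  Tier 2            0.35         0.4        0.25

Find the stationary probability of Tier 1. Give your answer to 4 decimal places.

0.3691

Let the stationary distribution be π with π = πP and π_1 + π_2 + π_3 = 1.
π_1 = 0.35·π_1 + 0.4·π_2 + 0.35·π_3
π_2 = 0.35·π_1 + 0.4·π_2 + 0.4·π_3
Solving with the normalization constraint gives π = (0.3691, 0.3815, 0.2494).
So the stationary probability of Tier 1 is 0.3691.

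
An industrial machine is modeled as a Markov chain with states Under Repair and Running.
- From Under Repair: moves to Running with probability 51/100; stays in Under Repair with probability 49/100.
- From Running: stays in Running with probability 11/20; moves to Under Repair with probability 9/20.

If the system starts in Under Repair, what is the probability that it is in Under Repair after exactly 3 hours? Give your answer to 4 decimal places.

Propagate the distribution vector 3 hours from Under Repair.
After 0 hours: (1.0000, 0.0000)
After 1 hour: (0.4900, 0.5100)
After 2 hours: (0.4696, 0.5304)
After 3 hours: (0.4688, 0.5312)
P(in Under Repair after 3 hours) = 0.4688

0.4688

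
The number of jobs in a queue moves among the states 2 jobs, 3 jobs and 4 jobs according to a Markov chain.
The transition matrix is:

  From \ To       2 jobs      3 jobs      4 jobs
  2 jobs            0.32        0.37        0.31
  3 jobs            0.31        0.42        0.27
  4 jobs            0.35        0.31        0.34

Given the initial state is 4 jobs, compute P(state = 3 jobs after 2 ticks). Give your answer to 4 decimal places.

0.3651

Sum over the intermediate state after 1 tick:
P = P(4 jobs→2 jobs)·P(2 jobs→3 jobs) + P(4 jobs→3 jobs)·P(3 jobs→3 jobs) + P(4 jobs→4 jobs)·P(4 jobs→3 jobs)
  = 0.35×0.37 + 0.31×0.42 + 0.34×0.31
  = 0.1295 + 0.1302 + 0.1054 = 0.3651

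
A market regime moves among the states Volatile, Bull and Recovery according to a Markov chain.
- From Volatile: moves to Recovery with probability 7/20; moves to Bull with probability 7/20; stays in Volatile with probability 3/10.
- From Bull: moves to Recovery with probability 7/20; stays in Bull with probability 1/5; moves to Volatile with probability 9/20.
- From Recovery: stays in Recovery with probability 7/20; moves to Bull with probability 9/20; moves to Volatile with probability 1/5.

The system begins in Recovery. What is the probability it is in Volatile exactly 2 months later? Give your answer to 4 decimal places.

Sum over the intermediate state after 1 month:
P = P(Recovery→Volatile)·P(Volatile→Volatile) + P(Recovery→Bull)·P(Bull→Volatile) + P(Recovery→Recovery)·P(Recovery→Volatile)
  = 0.2×0.3 + 0.45×0.45 + 0.35×0.2
  = 0.0600 + 0.2025 + 0.0700 = 0.3325

0.3325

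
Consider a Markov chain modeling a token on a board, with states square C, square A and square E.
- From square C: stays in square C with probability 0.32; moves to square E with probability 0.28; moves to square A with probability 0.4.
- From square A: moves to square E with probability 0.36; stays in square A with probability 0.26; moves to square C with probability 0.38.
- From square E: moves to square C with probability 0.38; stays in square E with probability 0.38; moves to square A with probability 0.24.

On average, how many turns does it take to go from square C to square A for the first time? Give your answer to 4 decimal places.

Let t(s) be the expected number of turns to first reach square A from state s, with t(square A) = 0. Conditioning on the first turn:
t(square C) = 1 + 0.32·t(square C) + 0.28·t(square E)
t(square E) = 1 + 0.38·t(square C) + 0.38·t(square E)
Solving: t(square C) = 2.8553, t(square E) = 3.3629.
Expected turns from square C to square A: 2.8553.

2.8553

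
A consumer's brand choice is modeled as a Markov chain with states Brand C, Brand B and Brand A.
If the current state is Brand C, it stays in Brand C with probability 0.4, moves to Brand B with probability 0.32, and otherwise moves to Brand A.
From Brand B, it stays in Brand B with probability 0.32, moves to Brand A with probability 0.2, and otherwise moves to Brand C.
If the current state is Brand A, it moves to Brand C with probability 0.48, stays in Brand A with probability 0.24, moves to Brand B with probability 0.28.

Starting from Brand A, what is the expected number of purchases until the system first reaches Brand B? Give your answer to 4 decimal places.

Let t(s) be the expected number of purchases to first reach Brand B from state s, with t(Brand B) = 0. Conditioning on the first purchase:
t(Brand C) = 1 + 0.4·t(Brand C) + 0.28·t(Brand A)
t(Brand A) = 1 + 0.48·t(Brand C) + 0.24·t(Brand A)
Solving: t(Brand C) = 3.2338, t(Brand A) = 3.3582.
Expected purchases from Brand A to Brand B: 3.3582.

3.3582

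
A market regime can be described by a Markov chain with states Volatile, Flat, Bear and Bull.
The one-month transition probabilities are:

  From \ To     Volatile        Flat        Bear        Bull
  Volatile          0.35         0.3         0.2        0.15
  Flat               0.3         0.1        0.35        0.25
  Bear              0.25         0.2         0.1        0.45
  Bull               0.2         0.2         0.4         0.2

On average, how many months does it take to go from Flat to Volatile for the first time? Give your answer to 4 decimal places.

Let t(s) be the expected number of months to first reach Volatile from state s, with t(Volatile) = 0. Conditioning on the first month:
t(Flat) = 1 + 0.1·t(Flat) + 0.35·t(Bear) + 0.25·t(Bull)
t(Bear) = 1 + 0.2·t(Flat) + 0.1·t(Bear) + 0.45·t(Bull)
t(Bull) = 1 + 0.2·t(Flat) + 0.4·t(Bear) + 0.2·t(Bull)
Solving: t(Flat) = 3.9055, t(Bear) = 4.1229, t(Bull) = 4.2879.
Expected months from Flat to Volatile: 3.9055.

3.9055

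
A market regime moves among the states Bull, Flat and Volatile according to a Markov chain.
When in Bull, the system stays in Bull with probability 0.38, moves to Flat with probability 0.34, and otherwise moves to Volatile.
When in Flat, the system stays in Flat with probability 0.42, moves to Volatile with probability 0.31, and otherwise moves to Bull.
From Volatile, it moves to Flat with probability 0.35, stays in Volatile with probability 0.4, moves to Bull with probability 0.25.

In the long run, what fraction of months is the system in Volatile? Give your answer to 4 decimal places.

Let the stationary distribution be π with π = πP and π_1 + π_2 + π_3 = 1.
π_1 = 0.38·π_1 + 0.27·π_2 + 0.25·π_3
π_2 = 0.34·π_1 + 0.42·π_2 + 0.35·π_3
Solving with the normalization constraint gives π = (0.2959, 0.3732, 0.3309).
So the stationary probability of Volatile is 0.3309.

0.3309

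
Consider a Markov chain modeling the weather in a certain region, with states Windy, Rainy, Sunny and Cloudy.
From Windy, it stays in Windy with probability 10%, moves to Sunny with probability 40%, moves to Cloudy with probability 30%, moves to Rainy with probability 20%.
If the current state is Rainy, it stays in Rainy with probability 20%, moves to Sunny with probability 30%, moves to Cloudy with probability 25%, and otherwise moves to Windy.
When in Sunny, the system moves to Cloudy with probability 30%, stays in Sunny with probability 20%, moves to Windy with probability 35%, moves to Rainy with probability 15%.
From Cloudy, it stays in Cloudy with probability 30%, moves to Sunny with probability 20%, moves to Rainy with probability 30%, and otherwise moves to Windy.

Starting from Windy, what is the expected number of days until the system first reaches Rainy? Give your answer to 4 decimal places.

4.6332

Let t(s) be the expected number of days to first reach Rainy from state s, with t(Rainy) = 0. Conditioning on the first day:
t(Windy) = 1 + 0.1·t(Windy) + 0.4·t(Sunny) + 0.3·t(Cloudy)
t(Sunny) = 1 + 0.35·t(Windy) + 0.2·t(Sunny) + 0.3·t(Cloudy)
t(Cloudy) = 1 + 0.2·t(Windy) + 0.2·t(Sunny) + 0.3·t(Cloudy)
Solving: t(Windy) = 4.6332, t(Sunny) = 4.8263, t(Cloudy) = 4.1313.
Expected days from Windy to Rainy: 4.6332.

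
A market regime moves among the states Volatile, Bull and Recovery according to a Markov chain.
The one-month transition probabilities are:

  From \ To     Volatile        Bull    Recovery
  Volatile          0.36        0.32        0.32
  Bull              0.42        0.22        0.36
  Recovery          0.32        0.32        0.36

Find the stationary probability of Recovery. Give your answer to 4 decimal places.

0.3455

Let the stationary distribution be π with π = πP and π_1 + π_2 + π_3 = 1.
π_1 = 0.36·π_1 + 0.42·π_2 + 0.32·π_3
π_2 = 0.32·π_1 + 0.22·π_2 + 0.32·π_3
Solving with the normalization constraint gives π = (0.3636, 0.2909, 0.3455).
So the stationary probability of Recovery is 0.3455.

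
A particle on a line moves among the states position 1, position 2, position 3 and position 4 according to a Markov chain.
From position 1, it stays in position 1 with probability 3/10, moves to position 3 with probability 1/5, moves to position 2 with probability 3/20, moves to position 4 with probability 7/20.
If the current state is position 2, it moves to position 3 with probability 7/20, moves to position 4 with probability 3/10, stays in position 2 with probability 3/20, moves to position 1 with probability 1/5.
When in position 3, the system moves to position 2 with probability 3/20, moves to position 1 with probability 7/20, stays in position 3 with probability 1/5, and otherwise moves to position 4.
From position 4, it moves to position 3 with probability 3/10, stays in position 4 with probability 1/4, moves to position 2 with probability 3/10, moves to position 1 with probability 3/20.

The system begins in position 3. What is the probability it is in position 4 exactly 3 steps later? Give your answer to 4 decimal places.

Propagate the distribution vector 3 steps from position 3.
After 0 steps: (0.0000, 0.0000, 1.0000, 0.0000)
After 1 step: (0.3500, 0.1500, 0.2000, 0.3000)
After 2 steps: (0.2500, 0.1950, 0.2525, 0.3025)
After 3 steps: (0.2478, 0.1954, 0.2595, 0.2974)
P(in position 4 after 3 steps) = 0.2974

0.2974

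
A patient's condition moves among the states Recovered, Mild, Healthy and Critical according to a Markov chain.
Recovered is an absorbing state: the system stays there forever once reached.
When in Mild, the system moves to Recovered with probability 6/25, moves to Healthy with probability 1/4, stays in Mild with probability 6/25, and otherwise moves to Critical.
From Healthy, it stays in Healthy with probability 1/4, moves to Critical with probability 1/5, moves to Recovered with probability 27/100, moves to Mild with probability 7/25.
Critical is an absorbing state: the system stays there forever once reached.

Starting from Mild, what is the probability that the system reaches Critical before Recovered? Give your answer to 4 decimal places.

0.5050

Let h(s) be the probability of absorption at Critical starting from transient state s. Then h(Critical) = 1 and h(Recovered) = 0. By first-step analysis:
h(Mild) = 0.24·0 + 0.24·h(Mild) + 0.25·h(Healthy) + 0.27·1
h(Healthy) = 0.27·0 + 0.28·h(Mild) + 0.25·h(Healthy) + 0.2·1
Solving: h(Mild) = 0.5050, h(Healthy) = 0.4552.
Starting from Mild, the probability is 0.5050.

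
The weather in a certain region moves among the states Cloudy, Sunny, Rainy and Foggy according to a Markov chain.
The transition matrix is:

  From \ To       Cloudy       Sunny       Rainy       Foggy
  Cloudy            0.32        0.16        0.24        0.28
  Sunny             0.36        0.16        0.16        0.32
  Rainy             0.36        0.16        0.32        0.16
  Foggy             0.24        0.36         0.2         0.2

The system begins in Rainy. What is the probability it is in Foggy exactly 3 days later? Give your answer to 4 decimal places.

0.2393

Propagate the distribution vector 3 days from Rainy.
After 0 days: (0.0000, 0.0000, 1.0000, 0.0000)
After 1 day: (0.3600, 0.1600, 0.3200, 0.1600)
After 2 days: (0.3264, 0.1920, 0.2464, 0.2352)
After 3 days: (0.3187, 0.2070, 0.2349, 0.2393)
P(in Foggy after 3 days) = 0.2393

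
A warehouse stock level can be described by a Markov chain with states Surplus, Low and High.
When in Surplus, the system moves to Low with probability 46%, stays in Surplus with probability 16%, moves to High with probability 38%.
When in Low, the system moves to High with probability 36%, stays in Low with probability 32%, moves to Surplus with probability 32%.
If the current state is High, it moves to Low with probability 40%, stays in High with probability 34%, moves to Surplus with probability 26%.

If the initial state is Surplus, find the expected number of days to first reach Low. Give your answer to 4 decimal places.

Let t(s) be the expected number of days to first reach Low from state s, with t(Low) = 0. Conditioning on the first day:
t(Surplus) = 1 + 0.16·t(Surplus) + 0.38·t(High)
t(High) = 1 + 0.26·t(Surplus) + 0.34·t(High)
Solving: t(Surplus) = 2.2827, t(High) = 2.4144.
Expected days from Surplus to Low: 2.2827.

2.2827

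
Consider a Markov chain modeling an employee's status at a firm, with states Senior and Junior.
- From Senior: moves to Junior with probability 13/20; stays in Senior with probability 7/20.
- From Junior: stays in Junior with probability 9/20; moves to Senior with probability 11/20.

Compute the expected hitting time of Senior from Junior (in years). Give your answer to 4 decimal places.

1.8182

Let t(s) be the expected number of years to first reach Senior from state s, with t(Senior) = 0. Conditioning on the first year:
t(Junior) = 1 + 0.45·t(Junior)
Solving: t(Junior) = 1.8182.
Expected years from Junior to Senior: 1.8182.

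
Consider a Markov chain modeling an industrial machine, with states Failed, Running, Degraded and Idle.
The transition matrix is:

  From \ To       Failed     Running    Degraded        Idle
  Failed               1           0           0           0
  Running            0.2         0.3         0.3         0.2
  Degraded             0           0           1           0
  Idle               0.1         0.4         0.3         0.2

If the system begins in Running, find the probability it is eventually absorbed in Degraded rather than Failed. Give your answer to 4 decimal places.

Let h(s) be the probability of absorption at Degraded starting from transient state s. Then h(Degraded) = 1 and h(Failed) = 0. By first-step analysis:
h(Running) = 0.2·0 + 0.3·h(Running) + 0.3·1 + 0.2·h(Idle)
h(Idle) = 0.1·0 + 0.4·h(Running) + 0.3·1 + 0.2·h(Idle)
Solving: h(Running) = 0.6250, h(Idle) = 0.6875.
Starting from Running, the probability is 0.6250.

0.6250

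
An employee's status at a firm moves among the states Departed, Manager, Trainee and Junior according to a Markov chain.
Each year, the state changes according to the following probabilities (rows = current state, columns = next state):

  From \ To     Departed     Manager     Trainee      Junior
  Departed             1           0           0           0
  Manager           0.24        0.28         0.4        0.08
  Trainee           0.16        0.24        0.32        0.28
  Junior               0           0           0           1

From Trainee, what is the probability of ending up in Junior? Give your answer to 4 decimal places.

Let h(s) be the probability of absorption at Junior starting from transient state s. Then h(Junior) = 1 and h(Departed) = 0. By first-step analysis:
h(Manager) = 0.24·0 + 0.28·h(Manager) + 0.4·h(Trainee) + 0.08·1
h(Trainee) = 0.16·0 + 0.24·h(Manager) + 0.32·h(Trainee) + 0.28·1
Solving: h(Manager) = 0.4228, h(Trainee) = 0.5610.
Starting from Trainee, the probability is 0.5610.

0.5610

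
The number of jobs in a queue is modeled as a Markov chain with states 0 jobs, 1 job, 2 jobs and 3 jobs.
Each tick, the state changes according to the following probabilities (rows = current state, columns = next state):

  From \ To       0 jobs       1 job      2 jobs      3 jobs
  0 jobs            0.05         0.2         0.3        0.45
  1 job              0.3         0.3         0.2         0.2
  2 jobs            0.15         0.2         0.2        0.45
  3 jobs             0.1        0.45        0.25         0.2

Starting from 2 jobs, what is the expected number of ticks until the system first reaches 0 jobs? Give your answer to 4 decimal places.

Let t(s) be the expected number of ticks to first reach 0 jobs from state s, with t(0 jobs) = 0. Conditioning on the first tick:
t(1 job) = 1 + 0.3·t(1 job) + 0.2·t(2 jobs) + 0.2·t(3 jobs)
t(2 jobs) = 1 + 0.2·t(1 job) + 0.2·t(2 jobs) + 0.45·t(3 jobs)
t(3 jobs) = 1 + 0.45·t(1 job) + 0.25·t(2 jobs) + 0.2·t(3 jobs)
Solving: t(1 job) = 4.5984, t(2 jobs) = 5.5297, t(3 jobs) = 5.5646.
Expected ticks from 2 jobs to 0 jobs: 5.5297.

5.5297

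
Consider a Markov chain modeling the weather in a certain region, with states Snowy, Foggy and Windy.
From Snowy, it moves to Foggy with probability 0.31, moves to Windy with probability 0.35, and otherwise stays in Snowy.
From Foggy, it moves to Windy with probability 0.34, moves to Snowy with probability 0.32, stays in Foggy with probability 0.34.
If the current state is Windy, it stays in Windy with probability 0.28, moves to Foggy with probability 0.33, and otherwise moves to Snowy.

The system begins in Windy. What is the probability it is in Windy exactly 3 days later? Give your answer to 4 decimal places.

Propagate the distribution vector 3 days from Windy.
After 0 days: (0.0000, 0.0000, 1.0000)
After 1 day: (0.3900, 0.3300, 0.2800)
After 2 days: (0.3474, 0.3255, 0.3271)
After 3 days: (0.3498, 0.3263, 0.3238)
P(in Windy after 3 days) = 0.3238

0.3238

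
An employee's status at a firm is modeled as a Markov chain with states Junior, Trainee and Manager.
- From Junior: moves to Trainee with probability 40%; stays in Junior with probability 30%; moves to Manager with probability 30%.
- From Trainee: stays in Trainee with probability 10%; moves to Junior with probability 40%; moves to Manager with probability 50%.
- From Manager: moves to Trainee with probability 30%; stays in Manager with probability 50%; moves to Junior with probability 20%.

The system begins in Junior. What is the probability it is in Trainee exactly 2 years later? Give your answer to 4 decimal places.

Sum over the intermediate state after 1 year:
P = P(Junior→Junior)·P(Junior→Trainee) + P(Junior→Trainee)·P(Trainee→Trainee) + P(Junior→Manager)·P(Manager→Trainee)
  = 0.3×0.4 + 0.4×0.1 + 0.3×0.3
  = 0.1200 + 0.0400 + 0.0900 = 0.2500

0.2500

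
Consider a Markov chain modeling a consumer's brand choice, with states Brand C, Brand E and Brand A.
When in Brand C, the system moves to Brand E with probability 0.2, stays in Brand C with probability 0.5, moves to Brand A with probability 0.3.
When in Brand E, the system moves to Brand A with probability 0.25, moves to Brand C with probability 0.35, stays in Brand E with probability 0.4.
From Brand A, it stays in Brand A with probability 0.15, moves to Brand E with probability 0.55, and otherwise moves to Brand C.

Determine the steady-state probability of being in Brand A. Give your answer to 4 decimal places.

Let the stationary distribution be π with π = πP and π_1 + π_2 + π_3 = 1.
π_1 = 0.5·π_1 + 0.35·π_2 + 0.3·π_3
π_2 = 0.2·π_1 + 0.4·π_2 + 0.55·π_3
Solving with the normalization constraint gives π = (0.3973, 0.3573, 0.2453).
So the stationary probability of Brand A is 0.2453.

0.2453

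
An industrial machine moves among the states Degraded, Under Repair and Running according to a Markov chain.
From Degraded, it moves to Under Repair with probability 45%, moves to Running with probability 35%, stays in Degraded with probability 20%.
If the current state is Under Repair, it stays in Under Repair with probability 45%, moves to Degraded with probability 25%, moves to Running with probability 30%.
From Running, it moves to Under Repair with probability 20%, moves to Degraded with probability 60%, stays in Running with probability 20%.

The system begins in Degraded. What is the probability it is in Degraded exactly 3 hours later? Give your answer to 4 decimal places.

Propagate the distribution vector 3 hours from Degraded.
After 0 hours: (1.0000, 0.0000, 0.0000)
After 1 hour: (0.2000, 0.4500, 0.3500)
After 2 hours: (0.3625, 0.3625, 0.2750)
After 3 hours: (0.3281, 0.3813, 0.2906)
P(in Degraded after 3 hours) = 0.3281

0.3281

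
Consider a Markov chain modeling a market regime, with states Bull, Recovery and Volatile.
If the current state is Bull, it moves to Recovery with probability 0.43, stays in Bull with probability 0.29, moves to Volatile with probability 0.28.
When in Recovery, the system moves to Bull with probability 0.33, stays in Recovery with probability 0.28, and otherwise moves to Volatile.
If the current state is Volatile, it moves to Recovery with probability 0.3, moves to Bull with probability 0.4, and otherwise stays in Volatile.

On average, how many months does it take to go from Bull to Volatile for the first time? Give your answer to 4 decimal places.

3.1140

Let t(s) be the expected number of months to first reach Volatile from state s, with t(Volatile) = 0. Conditioning on the first month:
t(Bull) = 1 + 0.29·t(Bull) + 0.43·t(Recovery)
t(Recovery) = 1 + 0.33·t(Bull) + 0.28·t(Recovery)
Solving: t(Bull) = 3.1140, t(Recovery) = 2.8161.
Expected months from Bull to Volatile: 3.1140.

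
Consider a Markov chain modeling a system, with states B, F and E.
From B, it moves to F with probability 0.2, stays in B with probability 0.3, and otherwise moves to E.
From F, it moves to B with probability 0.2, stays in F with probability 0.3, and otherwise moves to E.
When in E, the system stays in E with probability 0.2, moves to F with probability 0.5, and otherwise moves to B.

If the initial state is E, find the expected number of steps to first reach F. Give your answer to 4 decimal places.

Let t(s) be the expected number of steps to first reach F from state s, with t(F) = 0. Conditioning on the first step:
t(B) = 1 + 0.3·t(B) + 0.5·t(E)
t(E) = 1 + 0.3·t(B) + 0.2·t(E)
Solving: t(B) = 3.1707, t(E) = 2.4390.
Expected steps from E to F: 2.4390.

2.4390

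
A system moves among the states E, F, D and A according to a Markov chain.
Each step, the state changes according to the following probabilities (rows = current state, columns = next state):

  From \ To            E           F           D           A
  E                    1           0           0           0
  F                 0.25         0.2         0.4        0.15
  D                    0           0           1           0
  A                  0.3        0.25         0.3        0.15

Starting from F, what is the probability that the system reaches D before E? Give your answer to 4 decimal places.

Let h(s) be the probability of absorption at D starting from transient state s. Then h(D) = 1 and h(E) = 0. By first-step analysis:
h(F) = 0.25·0 + 0.2·h(F) + 0.4·1 + 0.15·h(A)
h(A) = 0.3·0 + 0.25·h(F) + 0.3·1 + 0.15·h(A)
Solving: h(F) = 0.5992, h(A) = 0.5292.
Starting from F, the probability is 0.5992.

0.5992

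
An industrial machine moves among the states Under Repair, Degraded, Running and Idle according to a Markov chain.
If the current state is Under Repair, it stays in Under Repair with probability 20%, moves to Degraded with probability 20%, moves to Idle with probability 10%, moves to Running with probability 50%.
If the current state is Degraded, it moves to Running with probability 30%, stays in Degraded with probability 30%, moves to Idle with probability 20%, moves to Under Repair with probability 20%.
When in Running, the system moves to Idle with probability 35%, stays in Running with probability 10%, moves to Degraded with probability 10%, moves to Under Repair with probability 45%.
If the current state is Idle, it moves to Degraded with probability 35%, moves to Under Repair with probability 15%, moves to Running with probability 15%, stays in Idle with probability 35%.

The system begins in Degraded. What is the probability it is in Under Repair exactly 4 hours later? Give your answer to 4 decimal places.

Propagate the distribution vector 4 hours from Degraded.
After 0 hours: (0.0000, 1.0000, 0.0000, 0.0000)
After 1 hour: (0.2000, 0.3000, 0.3000, 0.2000)
After 2 hours: (0.2650, 0.2300, 0.2500, 0.2550)
After 3 hours: (0.2498, 0.2363, 0.2648, 0.2493)
After 4 hours: (0.2537, 0.2345, 0.2596, 0.2521)
P(in Under Repair after 4 hours) = 0.2537

0.2537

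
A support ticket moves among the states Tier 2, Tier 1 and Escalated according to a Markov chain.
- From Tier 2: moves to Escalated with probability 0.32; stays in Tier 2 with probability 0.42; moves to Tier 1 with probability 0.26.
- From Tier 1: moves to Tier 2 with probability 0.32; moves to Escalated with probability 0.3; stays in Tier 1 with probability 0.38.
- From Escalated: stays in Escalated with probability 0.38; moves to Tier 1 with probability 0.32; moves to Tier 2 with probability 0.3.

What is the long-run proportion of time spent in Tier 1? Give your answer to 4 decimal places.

0.3182

Let the stationary distribution be π with π = πP and π_1 + π_2 + π_3 = 1.
π_1 = 0.42·π_1 + 0.32·π_2 + 0.3·π_3
π_2 = 0.26·π_1 + 0.38·π_2 + 0.32·π_3
Solving with the normalization constraint gives π = (0.3481, 0.3182, 0.3337).
So the stationary probability of Tier 1 is 0.3182.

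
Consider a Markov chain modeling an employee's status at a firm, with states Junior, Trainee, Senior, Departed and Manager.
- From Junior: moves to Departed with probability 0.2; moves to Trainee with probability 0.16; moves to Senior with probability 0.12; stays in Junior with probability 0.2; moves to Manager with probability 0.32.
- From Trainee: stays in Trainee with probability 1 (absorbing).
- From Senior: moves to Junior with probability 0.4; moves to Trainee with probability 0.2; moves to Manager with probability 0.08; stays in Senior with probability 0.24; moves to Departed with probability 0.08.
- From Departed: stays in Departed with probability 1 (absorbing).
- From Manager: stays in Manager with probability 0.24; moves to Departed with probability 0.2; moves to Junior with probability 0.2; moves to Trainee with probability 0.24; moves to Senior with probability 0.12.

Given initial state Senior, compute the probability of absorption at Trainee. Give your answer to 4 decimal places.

Let h(s) be the probability of absorption at Trainee starting from transient state s. Then h(Trainee) = 1 and h(Departed) = 0. By first-step analysis:
h(Junior) = 0.2·h(Junior) + 0.16·1 + 0.12·h(Senior) + 0.2·0 + 0.32·h(Manager)
h(Senior) = 0.4·h(Junior) + 0.2·1 + 0.24·h(Senior) + 0.08·0 + 0.08·h(Manager)
h(Manager) = 0.2·h(Junior) + 0.24·1 + 0.12·h(Senior) + 0.2·0 + 0.24·h(Manager)
Solving: h(Junior) = 0.5042, h(Senior) = 0.5855, h(Manager) = 0.5409.
Starting from Senior, the probability is 0.5855.

0.5855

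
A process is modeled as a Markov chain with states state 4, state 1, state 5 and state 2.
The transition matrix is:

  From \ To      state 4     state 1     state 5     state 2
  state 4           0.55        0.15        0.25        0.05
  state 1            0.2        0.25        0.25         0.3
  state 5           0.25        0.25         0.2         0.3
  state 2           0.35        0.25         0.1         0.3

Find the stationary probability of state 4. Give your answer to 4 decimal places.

0.3715

Let the stationary distribution be π with π = πP and π_1 + π_2 + π_3 + π_4 = 1.
π_1 = 0.55·π_1 + 0.2·π_2 + 0.25·π_3 + 0.35·π_4
π_2 = 0.15·π_1 + 0.25·π_2 + 0.25·π_3 + 0.25·π_4
π_3 = 0.25·π_1 + 0.25·π_2 + 0.2·π_3 + 0.1·π_4
Solving with the normalization constraint gives π = (0.3715, 0.2128, 0.2085, 0.2071).
So the stationary probability of state 4 is 0.3715.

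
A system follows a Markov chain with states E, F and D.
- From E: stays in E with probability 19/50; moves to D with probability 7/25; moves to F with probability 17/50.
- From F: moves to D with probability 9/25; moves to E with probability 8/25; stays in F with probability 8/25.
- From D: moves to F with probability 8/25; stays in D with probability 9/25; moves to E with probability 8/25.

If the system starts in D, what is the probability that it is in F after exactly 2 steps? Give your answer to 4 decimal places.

Sum over the intermediate state after 1 step:
P = P(D→E)·P(E→F) + P(D→F)·P(F→F) + P(D→D)·P(D→F)
  = 0.32×0.34 + 0.32×0.32 + 0.36×0.32
  = 0.1088 + 0.1024 + 0.1152 = 0.3264

0.3264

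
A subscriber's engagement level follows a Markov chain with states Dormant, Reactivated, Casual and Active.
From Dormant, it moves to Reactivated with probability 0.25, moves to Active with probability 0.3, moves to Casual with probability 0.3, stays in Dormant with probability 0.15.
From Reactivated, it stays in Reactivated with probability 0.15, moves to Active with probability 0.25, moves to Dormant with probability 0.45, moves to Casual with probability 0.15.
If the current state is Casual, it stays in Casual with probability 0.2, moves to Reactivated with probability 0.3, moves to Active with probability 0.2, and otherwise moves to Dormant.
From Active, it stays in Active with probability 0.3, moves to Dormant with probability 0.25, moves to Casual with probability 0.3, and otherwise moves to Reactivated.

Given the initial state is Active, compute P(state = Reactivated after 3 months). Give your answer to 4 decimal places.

Propagate the distribution vector 3 months from Active.
After 0 months: (0.0000, 0.0000, 0.0000, 1.0000)
After 1 month: (0.2500, 0.1500, 0.3000, 0.3000)
After 2 months: (0.2700, 0.2200, 0.2475, 0.2625)
After 3 months: (0.2794, 0.2141, 0.2423, 0.2643)
P(in Reactivated after 3 months) = 0.2141

0.2141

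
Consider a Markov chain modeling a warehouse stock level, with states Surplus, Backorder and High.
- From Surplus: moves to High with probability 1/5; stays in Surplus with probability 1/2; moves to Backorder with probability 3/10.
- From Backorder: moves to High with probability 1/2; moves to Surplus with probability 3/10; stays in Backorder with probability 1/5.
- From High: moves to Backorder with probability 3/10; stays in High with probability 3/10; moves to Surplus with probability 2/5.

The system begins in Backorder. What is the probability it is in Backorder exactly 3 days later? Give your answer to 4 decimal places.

0.2720

Propagate the distribution vector 3 days from Backorder.
After 0 days: (0.0000, 1.0000, 0.0000)
After 1 day: (0.3000, 0.2000, 0.5000)
After 2 days: (0.4100, 0.2800, 0.3100)
After 3 days: (0.4130, 0.2720, 0.3150)
P(in Backorder after 3 days) = 0.2720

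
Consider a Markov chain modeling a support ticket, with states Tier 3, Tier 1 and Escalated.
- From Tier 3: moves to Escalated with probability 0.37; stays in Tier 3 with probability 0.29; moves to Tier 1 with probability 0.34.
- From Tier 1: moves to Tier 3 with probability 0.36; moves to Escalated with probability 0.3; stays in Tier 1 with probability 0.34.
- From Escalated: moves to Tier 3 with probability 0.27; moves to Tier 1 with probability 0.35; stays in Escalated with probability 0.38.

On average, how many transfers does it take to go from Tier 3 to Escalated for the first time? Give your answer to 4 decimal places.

2.8885

Let t(s) be the expected number of transfers to first reach Escalated from state s, with t(Escalated) = 0. Conditioning on the first transfer:
t(Tier 3) = 1 + 0.29·t(Tier 3) + 0.34·t(Tier 1)
t(Tier 1) = 1 + 0.36·t(Tier 3) + 0.34·t(Tier 1)
Solving: t(Tier 3) = 2.8885, t(Tier 1) = 3.0907.
Expected transfers from Tier 3 to Escalated: 2.8885.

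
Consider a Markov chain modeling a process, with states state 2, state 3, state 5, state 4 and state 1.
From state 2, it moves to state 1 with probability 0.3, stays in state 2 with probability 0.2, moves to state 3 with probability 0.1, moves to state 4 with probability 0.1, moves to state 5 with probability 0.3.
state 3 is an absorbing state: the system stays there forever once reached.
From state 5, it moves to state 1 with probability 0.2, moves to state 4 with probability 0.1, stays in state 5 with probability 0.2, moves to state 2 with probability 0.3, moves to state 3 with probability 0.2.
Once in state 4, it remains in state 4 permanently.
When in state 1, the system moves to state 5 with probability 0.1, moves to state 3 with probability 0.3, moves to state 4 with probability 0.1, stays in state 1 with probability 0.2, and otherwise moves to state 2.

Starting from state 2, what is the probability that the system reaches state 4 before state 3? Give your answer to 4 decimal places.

Let h(s) be the probability of absorption at state 4 starting from transient state s. Then h(state 4) = 1 and h(state 3) = 0. By first-step analysis:
h(state 2) = 0.2·h(state 2) + 0.1·0 + 0.3·h(state 5) + 0.1·1 + 0.3·h(state 1)
h(state 5) = 0.3·h(state 2) + 0.2·0 + 0.2·h(state 5) + 0.1·1 + 0.2·h(state 1)
h(state 1) = 0.3·h(state 2) + 0.3·0 + 0.1·h(state 5) + 0.1·1 + 0.2·h(state 1)
Solving: h(state 2) = 0.3662, h(state 5) = 0.3385, h(state 1) = 0.3046.
Starting from state 2, the probability is 0.3662.

0.3662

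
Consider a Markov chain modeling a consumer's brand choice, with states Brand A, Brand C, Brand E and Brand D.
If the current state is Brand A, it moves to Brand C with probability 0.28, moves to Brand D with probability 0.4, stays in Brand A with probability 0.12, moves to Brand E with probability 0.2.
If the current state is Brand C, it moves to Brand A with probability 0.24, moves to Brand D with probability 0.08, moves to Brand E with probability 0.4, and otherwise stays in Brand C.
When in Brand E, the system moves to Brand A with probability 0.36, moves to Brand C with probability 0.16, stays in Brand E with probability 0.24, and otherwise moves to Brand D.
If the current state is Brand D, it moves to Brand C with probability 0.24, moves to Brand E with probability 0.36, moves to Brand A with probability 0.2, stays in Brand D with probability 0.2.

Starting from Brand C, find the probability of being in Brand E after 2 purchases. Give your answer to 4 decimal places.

0.2848

Propagate the distribution vector 2 purchases from Brand C.
After 0 purchases: (0.0000, 1.0000, 0.0000, 0.0000)
After 1 purchase: (0.2400, 0.2800, 0.4000, 0.0800)
After 2 purchases: (0.2560, 0.2288, 0.2848, 0.2304)
P(in Brand E after 2 purchases) = 0.2848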